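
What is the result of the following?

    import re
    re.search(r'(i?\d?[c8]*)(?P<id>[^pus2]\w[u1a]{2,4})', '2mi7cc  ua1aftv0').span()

(7, 12)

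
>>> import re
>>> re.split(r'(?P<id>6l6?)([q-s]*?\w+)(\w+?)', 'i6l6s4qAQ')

Pattern: the literal '6l', then optionally the literal '6' (captured as 'id'); then zero or more of a character in [q-s] (lazy), then one or more of a word character (captured); then one or more of a word character (lazy) (captured).
Matches to split on: at [1:9] → '6l6s4qAQ'.
`re.split` interleaves the captured-group text with the surrounding fragments.

['i', '6l6', 's4qA', 'Q', '']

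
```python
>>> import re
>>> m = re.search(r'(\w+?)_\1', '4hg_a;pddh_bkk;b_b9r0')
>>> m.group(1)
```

`\1` is not a pattern — it's the concrete string captured by group 1, re-applied verbatim.
`search` walks the string left to right and returns the first match it finds.
The match spans [15:18] → 'b_b'.
Captured: group 1 = 'b'.

'b'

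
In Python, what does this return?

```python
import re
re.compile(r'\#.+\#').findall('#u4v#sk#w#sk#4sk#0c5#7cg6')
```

Walking the string: at [0:21] → '#u4v#sk#w#sk#4sk#0c5#'.
Since nothing is captured, `findall` lists the 1 matched substring directly.

['#u4v#sk#w#sk#4sk#0c5#']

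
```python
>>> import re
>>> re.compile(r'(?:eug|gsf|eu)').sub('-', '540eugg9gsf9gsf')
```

Branches in `(...|...)` are attempted left-to-right; the first branch that allows the whole pattern to succeed is taken.
`sub` substitutes '-' at each match site.

'540-g9-9-'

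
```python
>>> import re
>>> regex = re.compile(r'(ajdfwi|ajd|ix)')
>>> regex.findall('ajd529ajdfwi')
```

['ajd', 'ajdfwi']

The regex engine tests alternatives in the order written; an earlier branch that matches wins even if a later one would match more.
Matches: at [0:3] match 'ajd', group 1 = 'ajd'; at [6:12] match 'ajdfwi', group 1 = 'ajdfwi'.
`findall` collects group 1 from each match (2 total).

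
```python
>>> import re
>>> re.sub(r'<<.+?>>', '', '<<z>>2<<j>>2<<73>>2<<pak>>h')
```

Because the quantifier is non-greedy, it stops expanding at the earliest point where the rest of the pattern can succeed.
Matches: at [0:5] → '<<z>>'; at [6:11] → '<<j>>'; at [12:18] → '<<73>>'; at [19:26] → '<<pak>>'.
`sub` substitutes '' at each match site.

'222h'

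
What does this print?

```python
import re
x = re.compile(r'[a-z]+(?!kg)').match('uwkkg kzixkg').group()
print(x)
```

uwkkg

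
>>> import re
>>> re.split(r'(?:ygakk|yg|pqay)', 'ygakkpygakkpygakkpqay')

Branches in `(...|...)` are attempted left-to-right; the first branch that allows the whole pattern to succeed is taken.
Matches to split on: at [0:5] → 'ygakk'; at [6:11] → 'ygakk'; at [12:17] → 'ygakk'; at [17:21] → 'pqay'.
The string is cut at each match, leaving 5 pieces.

['', 'p', 'p', '', '']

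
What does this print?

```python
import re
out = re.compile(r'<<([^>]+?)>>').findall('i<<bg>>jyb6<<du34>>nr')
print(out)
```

Scanning left to right: at [1:7] match '<<bg>>', group 1 = 'bg'; at [11:19] match '<<du34>>', group 1 = 'du34'.
`findall` collects group 1 from each match (2 total).

['bg', 'du34']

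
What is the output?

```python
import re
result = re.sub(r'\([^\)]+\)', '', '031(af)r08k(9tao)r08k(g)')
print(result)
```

Every occurrence is swapped for ''.

031r08kr08k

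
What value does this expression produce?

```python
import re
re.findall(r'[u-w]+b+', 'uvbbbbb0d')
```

['uvbbbbb']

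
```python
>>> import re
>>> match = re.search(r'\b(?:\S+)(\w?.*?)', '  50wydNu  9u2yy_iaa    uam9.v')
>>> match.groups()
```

The pattern matches a word boundary (`\b`, zero-width); then one or more of a non-whitespace character (non-capturing group); then optionally a word character, then zero or more of any character (lazy) (captured).
`search` walks the string left to right and returns the first match it finds.
The match spans [2:9] → '50wydNu'.
Captured: group 1 = ''.

('',)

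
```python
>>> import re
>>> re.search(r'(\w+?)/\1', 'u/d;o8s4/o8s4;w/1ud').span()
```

A backreference is literal: `\1` must see the identical characters the first group matched.
`re.search` tries every starting position until one works.
The match spans [4:13] → 'o8s4/o8s4'.
Captured: group 1 = 'o8s4'.

(4, 13)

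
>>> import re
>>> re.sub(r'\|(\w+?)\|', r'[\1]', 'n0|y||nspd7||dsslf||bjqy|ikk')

Matches: at [2:5] → '|y|'; at [5:12] → '|nspd7|'; at [12:19] → '|dsslf|'; at [19:25] → '|bjqy|'.
The replacement refers to a captured group, so each match is rewritten using its own captured text.

'n0[y][nspd7][dsslf][bjqy]ikk'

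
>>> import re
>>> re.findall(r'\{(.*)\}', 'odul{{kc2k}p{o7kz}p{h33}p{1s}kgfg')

['{kc2k}p{o7kz}p{h33}p{1s']

Scanning left to right: at [4:29] match '{{kc2k}p{o7kz}p{h33}p{1s}', group 1 = '{kc2k}p{o7kz}p{h33}p{1s'.
One capturing group, so `findall` returns just the captured substring from the one match — 1 in all.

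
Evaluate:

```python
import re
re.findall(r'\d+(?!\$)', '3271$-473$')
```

['327', '47']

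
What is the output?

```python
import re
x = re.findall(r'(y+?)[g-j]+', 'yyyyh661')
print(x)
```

Pattern: one or more of a literal 'y' (lazy) (captured); then one or more of a character in [g-j].
Walking the string: at [0:5] match 'yyyyh', group 1 = 'yyyy'.
One capturing group, so `findall` returns just the captured substring from the one match — 1 in all.

['yyyy']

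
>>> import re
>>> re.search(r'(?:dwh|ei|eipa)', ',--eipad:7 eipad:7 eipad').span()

(3, 5)

Alternation tries branches left to right and keeps the first one that lets the overall match succeed at that position.
`re.search` tries every starting position until one works.
The match spans [3:5] → 'ei'.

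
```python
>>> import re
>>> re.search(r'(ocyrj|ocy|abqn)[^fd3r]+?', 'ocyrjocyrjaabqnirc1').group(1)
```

'ocyrj'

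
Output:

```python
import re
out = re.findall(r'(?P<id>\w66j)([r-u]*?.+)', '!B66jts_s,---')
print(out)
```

Pattern: a word character, then the literal '66j' (captured as 'id'); then zero or more of a character in [r-u] (lazy), then one or more of any character (captured).
Matches: at [1:13] match 'B66jts_s,---', groups = ('B66j', 'ts_s,---').
`findall` packs the 2 group values into a tuple for every match.

[('B66j', 'ts_s,---')]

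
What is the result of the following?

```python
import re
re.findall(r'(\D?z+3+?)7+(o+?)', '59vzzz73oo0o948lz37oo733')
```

[('lz3', 'o')]

Multiple groups make `findall` return tuples — one 2-tuple for the one match.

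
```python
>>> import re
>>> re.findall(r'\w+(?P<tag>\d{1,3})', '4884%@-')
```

Pattern: one or more of a word character; then 1 to 3 of a digit (captured as 'tag').
Walking the string: at [0:4] match '4884', group 1 = '4'.
Because there's exactly one group, `findall` drops the full match and keeps group 1 from the one hit.

['4']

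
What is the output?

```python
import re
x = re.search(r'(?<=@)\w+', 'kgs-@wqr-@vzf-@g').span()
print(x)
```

(5, 8)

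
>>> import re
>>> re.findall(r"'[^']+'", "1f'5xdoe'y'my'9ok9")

Walking the string: at [2:9] → "'5xdoe'"; at [10:14] → "'my'".
No capturing groups, so `findall` returns the 2 full match strings.

["'5xdoe'", "'my'"]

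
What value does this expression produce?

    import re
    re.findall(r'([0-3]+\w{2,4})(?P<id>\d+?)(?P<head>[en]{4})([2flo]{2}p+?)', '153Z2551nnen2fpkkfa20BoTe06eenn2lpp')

Pattern: one or more of a character in [0-3], then 2 to 4 of a word character (captured); then one or more of a digit (lazy) (captured as 'id'); then exactly 4 of one of [en] (captured as 'head'); then exactly 2 of one of [2flo], then one or more of a literal 'p' (lazy) (captured).
Scanning left to right: at [0:15] match '153Z2551nnen2fp', groups = ('153Z2', '551', 'nnen', '2fp'); at [19:34] match '20BoTe06eenn2lp', groups = ('20BoTe', '06', 'eenn', '2lp').
`findall` packs the 4 group values into a tuple for every match.

[('153Z2', '551', 'nnen', '2fp'), ('20BoTe', '06', 'eenn', '2lp')]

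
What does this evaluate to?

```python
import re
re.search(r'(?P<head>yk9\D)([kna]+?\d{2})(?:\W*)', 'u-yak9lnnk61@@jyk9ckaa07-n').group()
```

'yk9ckaa07-'

Pattern: the literal 'yk9', then a non-digit (captured as 'head'); then one or more of one of [kna] (lazy), then exactly 2 of a digit (captured); then zero or more of a non-word character (non-capturing group).
Unlike `match`, `search` isn't anchored — it looks for the pattern anywhere in the string.
The match spans [15:25] → 'yk9ckaa07-'.
Captured: group 1 = 'yk9c', group 2 = 'kaa07'.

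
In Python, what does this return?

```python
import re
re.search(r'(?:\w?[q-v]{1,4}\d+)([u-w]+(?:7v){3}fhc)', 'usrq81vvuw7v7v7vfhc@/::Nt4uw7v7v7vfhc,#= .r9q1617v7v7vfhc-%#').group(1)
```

This matches optionally a word character, then 1 to 4 of a character in [q-v], then one or more of a digit (non-capturing group); then one or more of a character in [u-w], then the literal '7v' repeated 3 times, then the literal 'fhc' (captured).
`re.search` tries every starting position until one works.
The match spans [0:19] → 'usrq81vvuw7v7v7vfhc'.
Captured: group 1 = 'vvuw7v7v7vfhc'.

'vvuw7v7v7vfhc'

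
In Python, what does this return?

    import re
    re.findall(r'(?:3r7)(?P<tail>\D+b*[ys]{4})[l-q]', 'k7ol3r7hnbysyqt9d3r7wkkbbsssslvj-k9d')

['wkkbbssss']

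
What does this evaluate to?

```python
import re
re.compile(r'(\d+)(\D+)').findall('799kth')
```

Pattern: one or more of a digit (captured); then one or more of a non-digit (captured).
Matches: at [0:6] match '799kth', groups = ('799', 'kth').
2 groups means the one result is a tuple of 2 captured strings — 1 here.

[('799', 'kth')]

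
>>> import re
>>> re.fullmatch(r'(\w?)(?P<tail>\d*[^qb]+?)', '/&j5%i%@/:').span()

(0, 10)

`fullmatch` succeeds only if the pattern covers the string from start to end.
The match spans [0:10] → '/&j5%i%@/:'.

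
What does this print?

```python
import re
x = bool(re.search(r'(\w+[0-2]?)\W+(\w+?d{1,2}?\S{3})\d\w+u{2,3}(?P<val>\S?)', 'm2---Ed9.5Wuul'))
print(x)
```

False

This matches one or more of a word character, then optionally a character in [0-2] (captured); then one or more of a non-word character; then one or more of a word character (lazy), then 1 to 2 of the literal 'd' (lazy), then exactly 3 of a non-whitespace character (captured); then a digit, then one or more of a word character, then 2 to 3 of a literal 'u'; then optionally a non-whitespace character (captured as 'val').
Unlike `match`, `search` isn't anchored — it looks for the pattern anywhere in the string.
Here the pattern never matches, so the call returns None, and `bool(None)` is False.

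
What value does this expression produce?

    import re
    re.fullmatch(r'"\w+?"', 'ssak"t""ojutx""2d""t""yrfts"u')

`re.fullmatch` requires the pattern to consume the entire string.
Here the pattern can't cover the whole string, so the call returns None.

None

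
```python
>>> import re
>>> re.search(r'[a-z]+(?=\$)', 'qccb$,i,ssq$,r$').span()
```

Because the assertion is zero-width, the text it checks is not consumed and won't appear in the result.
`search` walks the string left to right and returns the first match it finds.
The match spans [0:4] → 'qccb'.

(0, 4)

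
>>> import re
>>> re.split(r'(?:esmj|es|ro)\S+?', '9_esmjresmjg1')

The regex engine tests alternatives in the order written; an earlier branch that matches wins even if a later one would match more.
Each match becomes a cut point; 3 segments remain.

['9_', '', '1']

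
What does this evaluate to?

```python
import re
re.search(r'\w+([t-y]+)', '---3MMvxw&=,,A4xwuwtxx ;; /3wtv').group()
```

'3MMvxw'

Pattern: one or more of a word character; then one or more of a character in [t-y] (captured).
`re.search` scans for the first position where the pattern succeeds.
The match spans [3:9] → '3MMvxw'.
Captured: group 1 = 'w'.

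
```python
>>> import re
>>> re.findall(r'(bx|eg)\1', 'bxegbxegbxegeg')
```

After group 1 captures some text, `\1` only succeeds where that same text appears again.
Walking the string: at [10:14] match 'egeg', group 1 = 'eg'.
One capturing group, so `findall` returns just the captured substring from the one match — 1 in all.

['eg']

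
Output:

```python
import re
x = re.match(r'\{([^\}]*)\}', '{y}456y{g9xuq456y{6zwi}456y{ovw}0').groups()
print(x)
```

('y',)

`re.match` won't scan ahead — the pattern has to work from the very first character.
The match spans [0:3] → '{y}'.
Captured: group 1 = 'y'.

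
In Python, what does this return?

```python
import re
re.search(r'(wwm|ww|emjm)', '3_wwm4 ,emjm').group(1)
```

`|` is ordered: at each position the engine commits to the first alternative that works.
Unlike `match`, `search` isn't anchored — it looks for the pattern anywhere in the string.
The match spans [2:5] → 'wwm'.
Captured: group 1 = 'wwm'.

'wwm'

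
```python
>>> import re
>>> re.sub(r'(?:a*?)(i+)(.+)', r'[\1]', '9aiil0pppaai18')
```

This matches zero or more of a literal 'a' (lazy) (non-capturing group); then one or more of a literal 'i' (captured); then one or more of any character (captured).
Matches: at [1:14] → 'aiil0pppaai18'.
Each match is replaced using the text its own group 1 captured.

'9[ii]'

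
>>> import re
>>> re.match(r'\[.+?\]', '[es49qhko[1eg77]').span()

(0, 16)

`re.match` only tries the pattern at the start of the string.
The match spans [0:16] → '[es49qhko[1eg77]'.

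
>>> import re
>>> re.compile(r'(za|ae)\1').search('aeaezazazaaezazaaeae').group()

`\1` is not a pattern — it's the concrete string captured by group 1, re-applied verbatim.
`re.search` scans for the first position where the pattern succeeds.
The match spans [0:4] → 'aeae'.
Captured: group 1 = 'ae'.

'aeae'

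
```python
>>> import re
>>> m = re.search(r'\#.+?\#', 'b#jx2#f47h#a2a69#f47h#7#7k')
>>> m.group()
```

Because the quantifier is non-greedy, it stops expanding at the earliest point where the rest of the pattern can succeed.
The match spans [1:6] → '#jx2#'.

'#jx2#'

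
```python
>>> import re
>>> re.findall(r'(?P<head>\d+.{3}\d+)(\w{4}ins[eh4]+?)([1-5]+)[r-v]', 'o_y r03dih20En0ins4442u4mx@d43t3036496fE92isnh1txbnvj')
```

Pattern: one or more of a digit, then exactly 3 of any character, then one or more of a digit (captured as 'head'); then exactly 4 of a word character, then the literal 'ins', then one or more of one of [eh4] (lazy) (captured); then one or more of a character in [1-5] (captured); then a character in [r-v].
A `+?`/`*?`/`{m,n}?` starts at its minimum and grows only as far as needed for what follows to match.
Scanning left to right: at [5:23] match '03dih20En0ins4442u', groups = ('03dih2', '0En0ins4', '442').
Multiple groups make `findall` return tuples — one 3-tuple for the one match.

[('03dih2', '0En0ins4', '442')]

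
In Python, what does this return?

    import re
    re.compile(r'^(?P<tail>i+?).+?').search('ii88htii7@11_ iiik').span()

(0, 2)

Pattern: anchored at the start of the string; then one or more of a literal 'i' (lazy) (captured as 'tail'); then one or more of any character (lazy).
Lazy quantifiers expand one character at a time until the remainder of the pattern can match.
`re.search` scans for the first position where the pattern succeeds.
The match spans [0:2] → 'ii'.
Captured: group 1 = 'i'.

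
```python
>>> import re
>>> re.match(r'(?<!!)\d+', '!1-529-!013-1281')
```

None

The negative lookaround is zero-width — it rules out positions where the adjacent text would match, without consuming anything.
With `match`, the pattern is implicitly anchored at the beginning.
Here position 0 doesn't satisfy it, so the call returns None.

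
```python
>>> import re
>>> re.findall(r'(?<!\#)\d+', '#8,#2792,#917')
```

A negative assertion filters positions out without eating any characters.
Since nothing is captured, `findall` lists the 2 matched substrings directly.

['792', '17']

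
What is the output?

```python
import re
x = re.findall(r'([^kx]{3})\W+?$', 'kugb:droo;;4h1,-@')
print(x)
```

The pattern matches exactly 3 of any character except [kx] (captured); then one or more of a non-word character (lazy); then anchored at the end.
With a single group, `findall` returns only what that group captured — 1 item.

['4h1']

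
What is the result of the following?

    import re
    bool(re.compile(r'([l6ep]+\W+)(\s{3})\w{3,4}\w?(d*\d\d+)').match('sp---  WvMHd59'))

The pattern matches one or more of one of [l6ep], then one or more of a non-word character (captured); then exactly 3 of whitespace (captured); then 3 to 4 of a word character, then optionally a word character; then zero or more of a literal 'd', then a digit, then one or more of a digit (captured).
`re.match` only tries the pattern at the start of the string.
Here the string doesn't start with a match, so the call returns None, and `bool(None)` is False.

False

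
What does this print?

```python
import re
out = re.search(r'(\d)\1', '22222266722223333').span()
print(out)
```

(0, 2)

`\1` is not a pattern — it's the concrete string captured by group 1, re-applied verbatim.
`re.search` scans for the first position where the pattern succeeds.
The match spans [0:2] → '22'.
Captured: group 1 = '2'.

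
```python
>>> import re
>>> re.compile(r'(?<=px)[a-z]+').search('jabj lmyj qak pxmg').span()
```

(16, 18)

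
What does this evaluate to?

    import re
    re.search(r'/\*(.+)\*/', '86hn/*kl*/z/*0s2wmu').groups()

The match spans [4:10] → '/*kl*/'.
Captured: group 1 = 'kl'.

('kl',)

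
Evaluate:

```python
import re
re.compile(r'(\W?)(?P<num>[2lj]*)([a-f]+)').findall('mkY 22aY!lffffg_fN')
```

[(' ', '22', 'a'), ('!', 'l', 'ffff'), ('', '', 'f')]

This matches optionally a non-word character (captured); then zero or more of one of [2lj] (captured as 'num'); then one or more of a character in [a-f] (captured).
Matches: at [3:7] match ' 22a', groups = (' ', '22', 'a'); at [8:14] match '!lffff', groups = ('!', 'l', 'ffff'); at [16:17] match 'f', groups = ('', '', 'f').
With 3 capturing groups, `findall` returns a 3-tuple per match.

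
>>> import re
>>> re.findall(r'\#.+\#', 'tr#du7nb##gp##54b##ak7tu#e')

Scanning left to right: at [2:25] → '#du7nb##gp##54b##ak7tu#'.
No capturing groups, so `findall` returns the 1 full match string.

['#du7nb##gp##54b##ak7tu#']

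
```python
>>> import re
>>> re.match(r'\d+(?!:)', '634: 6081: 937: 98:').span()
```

The negative lookahead/lookbehind blocks any match where the forbidden context is present.
`re.match` only tries the pattern at the start of the string.
The match spans [0:2] → '63'.

(0, 2)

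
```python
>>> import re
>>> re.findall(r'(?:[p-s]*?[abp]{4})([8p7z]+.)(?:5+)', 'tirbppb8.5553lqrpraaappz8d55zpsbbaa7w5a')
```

['8.', 'pz8d', '7w']

Pattern: zero or more of a character in [p-s] (lazy), then exactly 4 of one of [abp] (non-capturing group); then one or more of one of [8p7z], then any character (captured); then one or more of a literal '5' (non-capturing group).
Scanning left to right: at [2:12] match 'rbppb8.555', group 1 = '8.'; at [14:28] match 'qrpraaappz8d55', group 1 = 'pz8d'; at [29:38] match 'psbbaa7w5', group 1 = '7w'.
With a single group, `findall` returns only what that group captured — 3 items.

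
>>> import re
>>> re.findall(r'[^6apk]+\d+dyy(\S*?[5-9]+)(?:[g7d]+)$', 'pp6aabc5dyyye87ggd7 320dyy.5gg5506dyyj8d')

['j8']

The pattern matches one or more of any character except [6apk]; then one or more of a digit, then the literal 'dyy'; then zero or more of a non-whitespace character (lazy), then one or more of a character in [5-9] (captured); then one or more of one of [g7d] (non-capturing group); then anchored at the end.
One capturing group, so `findall` returns just the captured substring from the one match — 1 in all.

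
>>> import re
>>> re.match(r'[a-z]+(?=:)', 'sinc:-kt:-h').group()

`match` is anchored at position 0; if the pattern doesn't fit there, it returns None.
The match spans [0:4] → 'sinc'.

'sinc'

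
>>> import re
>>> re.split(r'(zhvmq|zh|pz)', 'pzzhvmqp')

['', 'pz', '', 'zhvmq', 'p']

The regex engine tests alternatives in the order written; an earlier branch that matches wins even if a later one would match more.
Because the pattern has a capturing group, `split` also inserts each captured text between the pieces.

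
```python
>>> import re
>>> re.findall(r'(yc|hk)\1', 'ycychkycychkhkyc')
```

`\1` is not a pattern — it's the concrete string captured by group 1, re-applied verbatim.
Matches: at [0:4] match 'ycyc', group 1 = 'yc'; at [6:10] match 'ycyc', group 1 = 'yc'; at [10:14] match 'hkhk', group 1 = 'hk'.
With a single group, `findall` returns only what that group captured — 3 items.

['yc', 'yc', 'hk']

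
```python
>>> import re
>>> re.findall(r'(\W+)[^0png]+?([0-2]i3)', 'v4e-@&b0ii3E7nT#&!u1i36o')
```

[('#&!', '1i3')]

Multiple groups make `findall` return tuples — one 2-tuple for the one match.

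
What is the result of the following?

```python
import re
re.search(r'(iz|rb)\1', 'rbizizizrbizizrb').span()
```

The backreference `\1` re-matches whatever the first group consumed, character for character.
The match spans [2:6] → 'iziz'.

(2, 6)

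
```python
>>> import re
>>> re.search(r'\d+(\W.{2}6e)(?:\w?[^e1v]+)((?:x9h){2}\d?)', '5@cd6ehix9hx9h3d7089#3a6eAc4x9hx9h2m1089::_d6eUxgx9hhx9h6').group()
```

This matches one or more of a digit; then a non-word character, then exactly 2 of any character, then the literal '6e' (captured); then optionally a word character, then one or more of any character except [e1v] (non-capturing group); then the literal 'x9h' repeated 2 times, then optionally a digit (captured).
The match spans [0:15] → '5@cd6ehix9hx9h3'.

'5@cd6ehix9hx9h3'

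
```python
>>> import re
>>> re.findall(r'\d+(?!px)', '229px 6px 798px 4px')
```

`(?!…)`/`(?<!…)` only lets a position through if the neighbouring text does NOT match; no characters are consumed.
Matches: at [0:2] → '22'; at [10:12] → '79'.
No capturing groups, so `findall` returns the 2 full match strings.

['22', '79']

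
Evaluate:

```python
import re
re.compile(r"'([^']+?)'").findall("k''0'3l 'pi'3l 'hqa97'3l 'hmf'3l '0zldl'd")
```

Walking the string: at [2:5] match "'0'", group 1 = '0'; at [8:12] match "'pi'", group 1 = 'pi'; at [15:22] match "'hqa97'", group 1 = 'hqa97'; at [25:30] match "'hmf'", group 1 = 'hmf'; at [33:40] match "'0zldl'", group 1 = '0zldl'.
One capturing group, so `findall` returns just the captured substring from each match — 5 in all.

['0', 'pi', 'hqa97', 'hmf', '0zldl']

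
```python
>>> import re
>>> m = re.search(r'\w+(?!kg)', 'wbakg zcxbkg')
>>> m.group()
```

Because the assertion is negative and zero-width, positions next to the forbidden text are skipped.
`re.search` scans for the first position where the pattern succeeds.
The match spans [0:5] → 'wbakg'.

'wbakg'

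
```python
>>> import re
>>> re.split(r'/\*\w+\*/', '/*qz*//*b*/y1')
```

['', '', 'y1']

Matches to split on: at [0:6] → '/*qz*/'; at [6:11] → '/*b*/'.
The string is cut at each match, leaving 3 pieces.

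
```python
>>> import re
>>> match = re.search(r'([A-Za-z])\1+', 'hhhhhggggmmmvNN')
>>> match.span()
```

(0, 5)

`\1` has to match the exact text group 1 already captured.
The match spans [0:5] → 'hhhhh'.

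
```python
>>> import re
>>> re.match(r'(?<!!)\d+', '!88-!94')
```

None

`re.match` only tries the pattern at the start of the string.
Here position 0 doesn't satisfy it, so the call returns None.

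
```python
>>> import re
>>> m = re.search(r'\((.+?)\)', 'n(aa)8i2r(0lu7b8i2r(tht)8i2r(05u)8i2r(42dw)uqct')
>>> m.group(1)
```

'aa'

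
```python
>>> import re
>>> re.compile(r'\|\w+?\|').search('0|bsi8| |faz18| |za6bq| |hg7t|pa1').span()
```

(1, 7)

`re.search` tries every starting position until one works.
The match spans [1:7] → '|bsi8|'.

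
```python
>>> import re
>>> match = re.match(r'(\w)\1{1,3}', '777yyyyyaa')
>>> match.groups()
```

('7',)

`\1` has to match the exact text group 1 already captured.
`re.match` won't scan ahead — the pattern has to work from the very first character.
The match spans [0:3] → '777'.
Captured: group 1 = '7'.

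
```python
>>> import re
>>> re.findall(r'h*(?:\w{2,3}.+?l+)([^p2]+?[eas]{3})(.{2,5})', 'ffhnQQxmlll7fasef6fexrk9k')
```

The pattern matches zero or more of a literal 'h'; then 2 to 3 of a word character, then one or more of any character (lazy), then one or more of a literal 'l' (non-capturing group); then one or more of any character except [p2] (lazy), then exactly 3 of one of [eas] (captured); then 2 to 5 of any character (captured).
Multiple groups make `findall` return tuples — one 2-tuple for the one match.

[('7fase', 'f6fex')]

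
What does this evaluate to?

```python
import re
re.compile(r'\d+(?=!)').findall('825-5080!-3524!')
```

The `(?=…)`/`(?<=…)` assertion just peeks at neighbouring text; it doesn't advance the match position.
With no groups in the pattern, `findall` gives back each whole match — 2 here.

['5080', '3524']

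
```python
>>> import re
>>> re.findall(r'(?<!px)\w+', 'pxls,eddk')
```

['pxls', 'eddk']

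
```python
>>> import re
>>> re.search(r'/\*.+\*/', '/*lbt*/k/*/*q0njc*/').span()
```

The match spans [0:19] → '/*lbt*/k/*/*q0njc*/'.

(0, 19)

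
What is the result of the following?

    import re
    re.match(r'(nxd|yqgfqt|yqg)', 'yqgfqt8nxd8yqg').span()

(0, 6)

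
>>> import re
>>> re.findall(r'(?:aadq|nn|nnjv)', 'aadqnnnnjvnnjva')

Alternation tries branches left to right and keeps the first one that lets the overall match succeed at that position.
Scanning left to right: at [0:4] → 'aadq'; at [4:6] → 'nn'; at [6:8] → 'nn'; at [10:12] → 'nn'.
Since nothing is captured, `findall` lists the 4 matched substrings directly.

['aadq', 'nn', 'nn', 'nn']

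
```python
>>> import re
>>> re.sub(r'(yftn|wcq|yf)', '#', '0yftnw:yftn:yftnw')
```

'0#w:#:#w'

Branches in `(...|...)` are attempted left-to-right; the first branch that allows the whole pattern to succeed is taken.
Matches: at [1:5] → 'yftn'; at [7:11] → 'yftn'; at [12:16] → 'yftn'.
Each match is replaced by '#'.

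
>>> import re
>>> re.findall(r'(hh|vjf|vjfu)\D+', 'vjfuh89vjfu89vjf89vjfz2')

['vjf', 'vjf', 'vjf']

Branches in `(...|...)` are attempted left-to-right; the first branch that allows the whole pattern to succeed is taken.
Matches: at [0:5] match 'vjfuh', group 1 = 'vjf'; at [7:11] match 'vjfu', group 1 = 'vjf'; at [18:22] match 'vjfz', group 1 = 'vjf'.
Because there's exactly one group, `findall` drops the full match and keeps group 1 from each hit.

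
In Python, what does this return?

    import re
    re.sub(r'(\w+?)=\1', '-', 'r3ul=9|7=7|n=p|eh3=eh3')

'r3ul=9|-|n=p|-'

A backreference is literal: `\1` must see the identical characters the first group matched.
Matches: at [7:10] → '7=7'; at [15:22] → 'eh3=eh3'.
`sub` substitutes '-' at each match site.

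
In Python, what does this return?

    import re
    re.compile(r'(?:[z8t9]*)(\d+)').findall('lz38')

Pattern: zero or more of one of [z8t9] (non-capturing group); then one or more of a digit (captured).
`findall` collects group 1 from the one match (1 total).

['38']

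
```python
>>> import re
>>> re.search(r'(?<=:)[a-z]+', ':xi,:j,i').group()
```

'xi'

The positive lookaround only admits positions where the adjacent text matches; those characters stay outside the span.
The match spans [1:3] → 'xi'.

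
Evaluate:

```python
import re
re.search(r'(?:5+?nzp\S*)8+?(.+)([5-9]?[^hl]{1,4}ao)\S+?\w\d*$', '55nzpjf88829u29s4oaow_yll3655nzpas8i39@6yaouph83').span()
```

Pattern: one or more of a literal '5' (lazy), then the literal 'nzp', then zero or more of a non-whitespace character (non-capturing group); then one or more of a literal '8' (lazy); then one or more of any character (captured); then optionally a character in [5-9], then 1 to 4 of any character except [hl], then the literal 'ao' (captured); then one or more of a non-whitespace character (lazy), then a word character, then zero or more of a digit; then anchored at the end.
Unlike `match`, `search` isn't anchored — it looks for the pattern anywhere in the string.
The match spans [0:48] → '55nzpjf88829u29s4oaow_yll3655nzpas8i39@6yaouph83'.
Captured: group 1 = 'i39@6', group 2 = 'yao'.

(0, 48)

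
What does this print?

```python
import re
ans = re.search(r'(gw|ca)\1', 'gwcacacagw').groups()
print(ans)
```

('ca',)

The match spans [2:6] → 'caca'.
Captured: group 1 = 'ca'.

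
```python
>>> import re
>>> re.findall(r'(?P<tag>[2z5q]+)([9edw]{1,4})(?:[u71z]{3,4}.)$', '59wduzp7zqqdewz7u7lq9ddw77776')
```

[('q', '9ddw')]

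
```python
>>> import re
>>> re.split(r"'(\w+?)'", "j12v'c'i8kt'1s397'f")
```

['j12v', 'c', 'i8kt', '1s397', 'f']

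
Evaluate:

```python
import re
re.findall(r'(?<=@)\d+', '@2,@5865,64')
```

The lookaround is zero-width — it requires the adjacent text to match without consuming it, so the asserted text isn't part of the match.
Scanning left to right: at [1:2] → '2'; at [4:8] → '5865'.
Since nothing is captured, `findall` lists the 2 matched substrings directly.

['2', '5865']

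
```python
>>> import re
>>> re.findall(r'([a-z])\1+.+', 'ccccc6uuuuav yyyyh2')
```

['c']

A backreference is literal: `\1` must see the identical characters the first group matched.
`findall` collects group 1 from the one match (1 total).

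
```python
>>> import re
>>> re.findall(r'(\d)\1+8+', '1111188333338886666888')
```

`\1` is not a pattern — it's the concrete string captured by group 1, re-applied verbatim.
Scanning left to right: at [0:7] match '1111188', group 1 = '1'; at [7:15] match '33333888', group 1 = '3'; at [15:22] match '6666888', group 1 = '6'.
Because there's exactly one group, `findall` drops the full match and keeps group 1 from each hit.

['1', '3', '6']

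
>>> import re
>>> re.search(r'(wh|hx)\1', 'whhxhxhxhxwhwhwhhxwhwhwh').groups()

('hx',)

The match spans [2:6] → 'hxhx'.
Captured: group 1 = 'hx'.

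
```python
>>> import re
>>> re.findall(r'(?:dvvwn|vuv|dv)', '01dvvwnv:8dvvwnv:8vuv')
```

['dvvwn', 'dvvwn', 'vuv']

`|` is ordered: at each position the engine commits to the first alternative that works.
With no groups in the pattern, `findall` gives back each whole match — 3 here.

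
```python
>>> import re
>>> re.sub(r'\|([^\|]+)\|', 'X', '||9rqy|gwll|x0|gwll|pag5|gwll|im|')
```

Each match is replaced by 'X'.

'|XgwllXgwllXgwllX'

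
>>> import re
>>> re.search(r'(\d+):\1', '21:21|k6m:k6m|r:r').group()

'21:21'

A backreference is literal: `\1` must see the identical characters the first group matched.
`search` walks the string left to right and returns the first match it finds.
The match spans [0:5] → '21:21'.
Captured: group 1 = '21'.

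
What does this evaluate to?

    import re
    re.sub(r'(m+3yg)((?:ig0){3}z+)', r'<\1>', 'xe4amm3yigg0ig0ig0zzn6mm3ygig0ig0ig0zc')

'xe4amm3yigg0ig0ig0zzn6<mm3yg>c'

The pattern matches one or more of the literal 'm', then the literal '3yg' (captured); then the literal 'ig0' repeated 3 times, then one or more of a literal 'z' (captured).
Each match is replaced using the text its own group 1 captured.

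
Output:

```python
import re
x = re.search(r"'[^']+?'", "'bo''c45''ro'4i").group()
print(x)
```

'bo'

The match spans [0:4] → "'bo'".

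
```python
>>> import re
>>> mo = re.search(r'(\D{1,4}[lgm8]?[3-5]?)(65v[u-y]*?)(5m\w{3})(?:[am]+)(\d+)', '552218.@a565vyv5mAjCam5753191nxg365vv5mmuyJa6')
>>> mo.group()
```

Pattern: 1 to 4 of a non-digit, then optionally one of [lgm8], then optionally a character in [3-5] (captured); then the literal '65v', then zero or more of a character in [u-y] (lazy) (captured); then the literal '5m', then exactly 3 of a word character (captured); then one or more of one of [am] (non-capturing group); then one or more of a digit (captured).
The match spans [6:29] → '.@a565vyv5mAjCam5753191'.

'.@a565vyv5mAjCam5753191'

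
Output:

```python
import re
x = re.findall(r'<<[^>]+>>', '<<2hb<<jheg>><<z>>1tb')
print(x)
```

Matches: at [0:13] → '<<2hb<<jheg>>'; at [13:18] → '<<z>>'.
No capturing groups, so `findall` returns the 2 full match strings.

['<<2hb<<jheg>>', '<<z>>']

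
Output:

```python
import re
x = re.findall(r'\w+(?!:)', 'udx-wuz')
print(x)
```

Because the assertion is negative and zero-width, positions next to the forbidden text are skipped.
No capturing groups, so `findall` returns the 2 full match strings.

['udx', 'wuz']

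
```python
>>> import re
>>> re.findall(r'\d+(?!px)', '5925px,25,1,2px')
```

['592', '25', '1']

`(?!…)`/`(?<!…)` only lets a position through if the neighbouring text does NOT match; no characters are consumed.
Matches: at [0:3] → '592'; at [7:9] → '25'; at [10:11] → '1'.
With no groups in the pattern, `findall` gives back each whole match — 3 here.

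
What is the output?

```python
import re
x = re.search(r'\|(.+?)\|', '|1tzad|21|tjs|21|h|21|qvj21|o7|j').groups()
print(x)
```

Lazy quantifiers expand one character at a time until the remainder of the pattern can match.
Unlike `match`, `search` isn't anchored — it looks for the pattern anywhere in the string.
The match spans [0:7] → '|1tzad|'.
Captured: group 1 = '1tzad'.

('1tzad',)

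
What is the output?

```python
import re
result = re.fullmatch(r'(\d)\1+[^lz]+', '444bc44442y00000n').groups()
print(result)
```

`\1` is not a pattern — it's the concrete string captured by group 1, re-applied verbatim.
`fullmatch` succeeds only if the pattern covers the string from start to end.
The match spans [0:17] → '444bc44442y00000n'.
Captured: group 1 = '4'.

('4',)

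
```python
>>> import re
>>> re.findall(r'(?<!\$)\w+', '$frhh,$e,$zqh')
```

['rhh', 'qh']

`(?!…)`/`(?<!…)` only lets a position through if the neighbouring text does NOT match; no characters are consumed.
Scanning left to right: at [2:5] → 'rhh'; at [11:13] → 'qh'.
No capturing groups, so `findall` returns the 2 full match strings.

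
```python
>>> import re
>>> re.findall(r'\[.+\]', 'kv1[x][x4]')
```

Walking the string: at [3:10] → '[x][x4]'.
`findall` yields the raw match text (1 of them) because the pattern has no groups.

['[x][x4]']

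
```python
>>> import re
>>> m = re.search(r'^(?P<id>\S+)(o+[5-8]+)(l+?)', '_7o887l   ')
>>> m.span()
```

(0, 7)

This matches anchored at the start of the string; then one or more of a non-whitespace character (captured as 'id'); then one or more of the literal 'o', then one or more of a character in [5-8] (captured); then one or more of a literal 'l' (lazy) (captured).
The match spans [0:7] → '_7o887l'.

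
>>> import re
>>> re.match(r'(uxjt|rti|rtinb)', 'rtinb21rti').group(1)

'rti'

Alternation isn't longest-match — the leftmost alternative that fits at this position is chosen.
`re.match` only tries the pattern at the start of the string.
The match spans [0:3] → 'rti'.
Captured: group 1 = 'rti'.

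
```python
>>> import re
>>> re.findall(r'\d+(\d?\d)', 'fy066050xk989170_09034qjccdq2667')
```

['0', '0', '4', '7']

This matches one or more of a digit; then optionally a digit, then a digit (captured).
Because there's exactly one group, `findall` drops the full match and keeps group 1 from each hit.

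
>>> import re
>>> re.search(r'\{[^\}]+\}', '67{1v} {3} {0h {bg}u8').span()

(2, 6)

The match spans [2:6] → '{1v}'.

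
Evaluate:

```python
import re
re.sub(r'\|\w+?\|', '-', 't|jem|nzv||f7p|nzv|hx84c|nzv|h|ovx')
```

Matches: at [1:6] → '|jem|'; at [10:15] → '|f7p|'; at [18:25] → '|hx84c|'; at [28:31] → '|h|'.
Every occurrence is swapped for '-'.

't-nzv|-nzv-nzv-ovx'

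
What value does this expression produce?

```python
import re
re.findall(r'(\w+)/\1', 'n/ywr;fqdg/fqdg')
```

['fqdg']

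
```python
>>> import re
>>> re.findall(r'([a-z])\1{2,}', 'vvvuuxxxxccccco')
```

['v', 'x', 'c']

`\1` has to match the exact text group 1 already captured.
`findall` collects group 1 from each match (3 total).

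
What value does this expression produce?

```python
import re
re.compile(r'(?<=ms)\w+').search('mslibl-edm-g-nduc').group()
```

'libl'

The lookaround is zero-width — it requires the adjacent text to match without consuming it, so the asserted text isn't part of the match.
The match spans [2:6] → 'libl'.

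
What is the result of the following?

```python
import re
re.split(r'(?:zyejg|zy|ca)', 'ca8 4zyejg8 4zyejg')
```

['', '8 4', '8 4', '']

Branches in `(...|...)` are attempted left-to-right; the first branch that allows the whole pattern to succeed is taken.
Matches to split on: at [0:2] → 'ca'; at [5:10] → 'zyejg'; at [13:18] → 'zyejg'.
Splitting on the pattern gives 4 pieces.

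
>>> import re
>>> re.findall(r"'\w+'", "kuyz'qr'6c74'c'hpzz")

["'qr'", "'c'"]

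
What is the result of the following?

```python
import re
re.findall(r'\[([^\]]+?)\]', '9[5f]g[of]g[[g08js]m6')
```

Walking the string: at [1:5] match '[5f]', group 1 = '5f'; at [6:10] match '[of]', group 1 = 'of'; at [11:19] match '[[g08js]', group 1 = '[g08js'.
One capturing group, so `findall` returns just the captured substring from each match — 3 in all.

['5f', 'of', '[g08js']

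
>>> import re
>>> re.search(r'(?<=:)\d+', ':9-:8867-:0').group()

'9'

Because the assertion is zero-width, the text it checks is not consumed and won't appear in the result.
The match spans [1:2] → '9'.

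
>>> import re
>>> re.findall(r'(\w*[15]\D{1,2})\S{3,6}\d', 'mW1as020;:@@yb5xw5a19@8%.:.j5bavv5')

['mW1a', 'yb5xw5a', 'j5b']

The pattern matches zero or more of a word character, then one of [15], then 1 to 2 of a non-digit (captured); then 3 to 6 of a non-whitespace character, then a digit.
Matches: at [0:8] match 'mW1as020', group 1 = 'mW1a'; at [12:23] match 'yb5xw5a19@8', group 1 = 'yb5xw5a'; at [27:34] match 'j5bavv5', group 1 = 'j5b'.
Because there's exactly one group, `findall` drops the full match and keeps group 1 from each hit.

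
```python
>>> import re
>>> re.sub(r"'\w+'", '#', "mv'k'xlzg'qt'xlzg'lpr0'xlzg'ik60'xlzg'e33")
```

Matches: at [2:5] → "'k'"; at [9:13] → "'qt'"; at [17:23] → "'lpr0'"; at [27:33] → "'ik60'".
Every occurrence is swapped for '#'.

"mv#xlzg#xlzg#xlzg#xlzg'e33"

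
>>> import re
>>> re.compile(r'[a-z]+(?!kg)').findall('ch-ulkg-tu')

['ch', 'ulkg', 'tu']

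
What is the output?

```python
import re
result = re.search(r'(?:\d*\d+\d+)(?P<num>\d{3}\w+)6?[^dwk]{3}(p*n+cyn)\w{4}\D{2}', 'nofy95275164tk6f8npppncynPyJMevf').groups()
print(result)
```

The match spans [4:31] → '95275164tk6f8npppncynPyJMev'.
Captured: group 1 = '164tk6f8n', group 2 = 'ncyn'.

('164tk6f8n', 'ncyn')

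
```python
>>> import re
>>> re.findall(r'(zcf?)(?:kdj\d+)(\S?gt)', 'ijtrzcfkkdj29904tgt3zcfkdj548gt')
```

2 groups means the one result is a tuple of 2 captured strings — 1 here.

[('zcf', 'gt')]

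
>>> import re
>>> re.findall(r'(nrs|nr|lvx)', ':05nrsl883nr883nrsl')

['nrs', 'nr', 'nrs']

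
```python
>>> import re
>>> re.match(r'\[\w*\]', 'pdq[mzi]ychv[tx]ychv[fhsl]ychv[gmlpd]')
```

`re.match` only tries the pattern at the start of the string.
Here the pattern fails at index 0, so the call returns None.

None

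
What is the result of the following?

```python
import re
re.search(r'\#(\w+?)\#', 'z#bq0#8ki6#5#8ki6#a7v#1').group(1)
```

'bq0'

The match spans [1:6] → '#bq0#'.
Captured: group 1 = 'bq0'.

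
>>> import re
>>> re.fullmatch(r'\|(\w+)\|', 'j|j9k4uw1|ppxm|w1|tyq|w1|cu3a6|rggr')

`re.fullmatch` is like wrapping the pattern in `^…$` (in single-line mode).
Here the pattern can't cover the whole string, so the call returns None.

None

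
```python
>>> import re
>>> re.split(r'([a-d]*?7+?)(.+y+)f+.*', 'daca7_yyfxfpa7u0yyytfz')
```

This matches zero or more of a character in [a-d] (lazy), then one or more of the literal '7' (lazy) (captured); then one or more of any character, then one or more of a literal 'y' (captured); then one or more of the literal 'f', then zero or more of any character.
Matches to split on: at [0:22] → 'daca7_yyfxfpa7u0yyytfz'.
Because the pattern has a capturing group, `split` also inserts each captured text between the pieces.

['', 'daca7', '_yy', '']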